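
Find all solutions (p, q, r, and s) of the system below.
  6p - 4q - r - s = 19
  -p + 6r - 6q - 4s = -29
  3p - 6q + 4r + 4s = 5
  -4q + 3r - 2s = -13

p = 3, q = 0, r = -3, s = 2

Row-reduce the augmented matrix:
R1 ← R1 / (6).
R2 ← R2 + 1·R1.
R3 ← R3 − 3·R1.
R2 ← R2 / (-20/3).
R1 ← R1 + 2/3·R2.
R3 ← R3 + 4·R2.
R4 ← R4 + 4·R2.
R1 ← R1 + 3/4·R3.
R2 ← R2 + 7/8·R3.
R4 ← R4 + 1/2·R3.
R4 ← R4 / (4).
R1 ← R1 − 11/2·R4.
R2 ← R2 − 27/4·R4.
R3 ← R3 − 7·R4.
Reading off the reduced rows gives p = 3, q = 0, r = -3, s = 2.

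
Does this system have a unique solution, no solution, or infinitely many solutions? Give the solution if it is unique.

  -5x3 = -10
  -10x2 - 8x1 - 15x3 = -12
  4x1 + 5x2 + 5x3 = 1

Row-reduce:
Swap R1 and R2.
R1 ← R1 / (-8).
R3 ← R3 − 4·R1.
R2 ← R2 / (-5).
R1 ← R1 − 15/8·R2.
R3 ← R3 + 5/2·R2.
Rank is 2 with 3 unknowns, leaving x2 free.

infinitely many solutions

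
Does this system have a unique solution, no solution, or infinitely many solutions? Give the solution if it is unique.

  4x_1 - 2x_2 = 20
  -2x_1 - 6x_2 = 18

x_1 = 3, x_2 = -4

Row-reduce the augmented matrix:
R1 ← R1 / (4).
R2 ← R2 + 2·R1.
R2 ← R2 / (-7).
R1 ← R1 + 1/2·R2.
Reading off the reduced rows gives x_1 = 3, x_2 = -4.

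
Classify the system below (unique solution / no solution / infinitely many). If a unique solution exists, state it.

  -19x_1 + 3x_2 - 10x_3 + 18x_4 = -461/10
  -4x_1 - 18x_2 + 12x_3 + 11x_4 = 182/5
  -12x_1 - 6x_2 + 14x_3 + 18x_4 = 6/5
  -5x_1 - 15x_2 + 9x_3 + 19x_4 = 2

Row-reduce the augmented matrix:
R1 ← R1 / (-19).
R2 ← R2 + 4·R1.
R3 ← R3 + 12·R1.
R4 ← R4 + 5·R1.
R2 ← R2 / (-354/19).
R1 ← R1 + 3/19·R2.
R3 ← R3 + 150/19·R2.
R4 ← R4 + 300/19·R2.
R3 ← R3 / (846/59).
R1 ← R1 − 24/59·R3.
R2 ← R2 + 134/177·R3.
R4 ← R4 + 19/59·R3.
R4 ← R4 / (6965/846).
R1 ← R1 + 313/282·R4.
R2 ← R2 + 503/2538·R4.
R3 ← R3 − 211/846·R4.
Reading off the reduced rows gives x_1 = -8/5, x_2 = -5/2, x_3 = 3/2, x_4 = -3.

x_1 = -8/5, x_2 = -5/2, x_3 = 3/2, x_4 = -3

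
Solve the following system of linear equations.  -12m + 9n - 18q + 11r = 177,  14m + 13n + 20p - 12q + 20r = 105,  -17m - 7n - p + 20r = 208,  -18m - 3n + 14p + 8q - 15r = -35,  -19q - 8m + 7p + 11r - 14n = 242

m = -4, n = -3, p = 1, q = -5, r = 6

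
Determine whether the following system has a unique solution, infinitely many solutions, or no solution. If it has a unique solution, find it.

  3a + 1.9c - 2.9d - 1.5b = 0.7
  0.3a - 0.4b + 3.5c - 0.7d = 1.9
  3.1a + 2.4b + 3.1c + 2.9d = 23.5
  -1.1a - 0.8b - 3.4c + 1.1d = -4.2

a = 3, b = 1, c = 1, d = 3

Row-reduce the augmented matrix:
R1 ← R1 / (3).
R2 ← R2 − 3/10·R1.
R3 ← R3 − 31/10·R1.
R4 ← R4 + 11/10·R1.
R2 ← R2 / (-1/4).
R1 ← R1 + 1/2·R2.
R3 ← R3 − 79/20·R2.
R4 ← R4 + 27/20·R2.
R3 ← R3 / (20038/375).
R1 ← R1 + 449/75·R3.
R2 ← R2 + 331/25·R3.
R4 ← R4 + 15433/750·R3.
R4 ← R4 / (40613/20038).
R1 ← R1 + 2122/10019·R4.
R2 ← R2 − 14988/10019·R4.
R3 ← R3 + 109/10019·R4.
Reading off the reduced rows gives a = 3, b = 1, c = 1, d = 3.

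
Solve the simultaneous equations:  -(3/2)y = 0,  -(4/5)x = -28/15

x = 7/3, y = 0

Row-reduce the augmented matrix:
Swap R1 and R2.
R1 ← R1 / (-4/5).
R2 ← R2 / (-3/2).
Reading off the reduced rows gives x = 7/3, y = 0.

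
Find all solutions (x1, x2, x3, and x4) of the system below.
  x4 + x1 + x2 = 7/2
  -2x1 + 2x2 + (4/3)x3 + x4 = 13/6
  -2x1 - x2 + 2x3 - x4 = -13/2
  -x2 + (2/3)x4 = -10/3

x1 = 1, x2 = 3, x3 = -1, x4 = -1/2

Row-reduce the augmented matrix:
R2 ← R2 + 2·R1.
R3 ← R3 + 2·R1.
R2 ← R2 / (4).
R1 ← R1 − 1·R2.
R3 ← R3 − 1·R2.
R4 ← R4 + 1·R2.
R3 ← R3 / (5/3).
R1 ← R1 + 1/3·R3.
R2 ← R2 − 1/3·R3.
R4 ← R4 − 1/3·R3.
R4 ← R4 / (41/30).
R1 ← R1 − 3/10·R4.
R2 ← R2 − 7/10·R4.
R3 ← R3 − 3/20·R4.
Reading off the reduced rows gives x1 = 1, x2 = 3, x3 = -1, x4 = -1/2.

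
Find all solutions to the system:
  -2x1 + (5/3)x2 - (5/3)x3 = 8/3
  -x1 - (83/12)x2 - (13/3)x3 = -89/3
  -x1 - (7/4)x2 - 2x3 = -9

Row-reduce:
R1 ← R1 / (-2).
R2 ← R2 + 1·R1.
R3 ← R3 + 1·R1.
R2 ← R2 / (-31/4).
R1 ← R1 + 5/6·R2.
R3 ← R3 + 31/12·R2.
Rank is 2 with 3 unknowns, leaving x3 free.

infinitely many solutions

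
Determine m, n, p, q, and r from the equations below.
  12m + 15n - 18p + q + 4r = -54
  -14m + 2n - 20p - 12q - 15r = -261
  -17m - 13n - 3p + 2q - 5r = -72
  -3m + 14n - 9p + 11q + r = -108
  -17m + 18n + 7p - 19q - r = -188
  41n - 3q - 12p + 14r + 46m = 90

m = 6, n = -5, p = 4, q = 1, r = 5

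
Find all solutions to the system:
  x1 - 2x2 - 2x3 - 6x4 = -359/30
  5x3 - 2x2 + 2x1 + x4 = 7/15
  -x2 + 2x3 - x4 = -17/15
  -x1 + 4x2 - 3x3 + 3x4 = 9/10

x1 = -5/2, x2 = -3, x3 = -2/3, x4 = 14/5

Row-reduce the augmented matrix:
R2 ← R2 − 2·R1.
R4 ← R4 + 1·R1.
R2 ← R2 / (2).
R1 ← R1 + 2·R2.
R3 ← R3 + 1·R2.
R4 ← R4 − 2·R2.
R3 ← R3 / (13/2).
R1 ← R1 − 7·R3.
R2 ← R2 − 9/2·R3.
R4 ← R4 + 14·R3.
R4 ← R4 / (-54/13).
R1 ← R1 − 14/13·R4.
R2 ← R2 − 35/13·R4.
R3 ← R3 − 11/13·R4.
Reading off the reduced rows gives x1 = -5/2, x2 = -3, x3 = -2/3, x4 = 14/5.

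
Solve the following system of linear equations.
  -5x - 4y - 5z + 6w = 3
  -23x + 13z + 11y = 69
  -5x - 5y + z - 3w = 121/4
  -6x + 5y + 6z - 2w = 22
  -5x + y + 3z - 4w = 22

x = -5/2, y = -5/2, z = 3, w = -3/4

Row-reduce the augmented matrix:
R1 ← R1 / (-5).
R2 ← R2 + 23·R1.
R3 ← R3 + 5·R1.
R4 ← R4 + 6·R1.
R5 ← R5 + 5·R1.
R2 ← R2 / (147/5).
R1 ← R1 − 4/5·R2.
R3 ← R3 + 1·R2.
R4 ← R4 − 49/5·R2.
R5 ← R5 − 5·R2.
R3 ← R3 / (354/49).
R1 ← R1 − 1/49·R3.
R2 ← R2 − 60/49·R3.
R5 ← R5 − 92/49·R3.
Swap R4 and R5.
R4 ← R4 / (-482/177).
R1 ← R1 + 149/354·R4.
R2 ← R2 − 44/59·R4.
R3 ← R3 + 487/354·R4.
R5 reduces to 0 = 0, so the extra equation is consistent.
Reading off the reduced rows gives x = -5/2, y = -5/2, z = 3, w = -3/4.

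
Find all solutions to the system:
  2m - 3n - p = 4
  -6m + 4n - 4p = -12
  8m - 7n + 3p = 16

infinitely many solutions

Row-reduce:
R1 ← R1 / (2).
R2 ← R2 + 6·R1.
R3 ← R3 − 8·R1.
R2 ← R2 / (-5).
R1 ← R1 + 3/2·R2.
R3 ← R3 − 5·R2.
Rank is 2 with 3 unknowns, leaving p free.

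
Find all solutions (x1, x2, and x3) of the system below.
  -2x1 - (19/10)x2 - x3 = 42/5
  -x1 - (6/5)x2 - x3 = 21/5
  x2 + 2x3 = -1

no solution

Row-reduce:
R1 ← R1 / (-2).
R2 ← R2 + 1·R1.
R2 ← R2 / (-1/4).
R1 ← R1 − 19/20·R2.
R3 ← R3 − 1·R2.
Row 3 reduces to 0 = -1, a contradiction. The system is inconsistent.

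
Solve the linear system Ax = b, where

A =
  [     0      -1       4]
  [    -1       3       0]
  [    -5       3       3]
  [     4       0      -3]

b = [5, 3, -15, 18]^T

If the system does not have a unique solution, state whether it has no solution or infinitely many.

x_1 = 6, x_2 = 3, x_3 = 2

Row-reduce the augmented matrix:
Swap R1 and R2.
R1 ← R1 / (-1).
R3 ← R3 + 5·R1.
R4 ← R4 − 4·R1.
R2 ← R2 / (-1).
R1 ← R1 + 3·R2.
R3 ← R3 + 12·R2.
R4 ← R4 − 12·R2.
R3 ← R3 / (-45).
R1 ← R1 + 12·R3.
R2 ← R2 + 4·R3.
R4 ← R4 − 45·R3.
R4 reduces to 0 = 0, so the extra equation is consistent.
Reading off the reduced rows gives x_1 = 6, x_2 = 3, x_3 = 2.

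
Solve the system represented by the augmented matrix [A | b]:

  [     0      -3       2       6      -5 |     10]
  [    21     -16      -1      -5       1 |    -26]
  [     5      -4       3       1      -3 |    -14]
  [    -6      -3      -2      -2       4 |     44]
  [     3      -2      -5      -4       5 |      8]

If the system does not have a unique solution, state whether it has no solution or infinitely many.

infinitely many solutions

Row-reduce:
Swap R1 and R2.
R1 ← R1 / (21).
R3 ← R3 − 5·R1.
R4 ← R4 + 6·R1.
R5 ← R5 − 3·R1.
R2 ← R2 / (-3).
R1 ← R1 + 16/21·R2.
R3 ← R3 + 4/21·R2.
R4 ← R4 + 53/7·R2.
R5 ← R5 − 2/7·R2.
R3 ← R3 / (28/9).
R1 ← R1 + 5/9·R3.
R2 ← R2 + 2/3·R3.
R4 ← R4 + 22/3·R3.
R5 ← R5 + 14/3·R3.
R4 ← R4 / (-701/49).
R1 ← R1 + 141/98·R4.
R2 ← R2 + 79/49·R4.
R3 ← R3 − 57/98·R4.
Rank is 4 with 5 unknowns, leaving x_5 free.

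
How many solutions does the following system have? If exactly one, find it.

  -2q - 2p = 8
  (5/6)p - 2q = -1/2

p = -3, q = -1

Row-reduce the augmented matrix:
R1 ← R1 / (-2).
R2 ← R2 − 5/6·R1.
R2 ← R2 / (-17/6).
R1 ← R1 − 1·R2.
Reading off the reduced rows gives p = -3, q = -1.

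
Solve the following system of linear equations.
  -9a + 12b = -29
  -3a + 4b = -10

Row-reduce:
R1 ← R1 / (-9).
R2 ← R2 + 3·R1.
Row 2 reduces to 0 = -1/3, a contradiction. The system is inconsistent.

no solution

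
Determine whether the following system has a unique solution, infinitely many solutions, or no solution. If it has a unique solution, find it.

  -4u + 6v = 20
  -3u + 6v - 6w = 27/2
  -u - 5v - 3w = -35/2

Row-reduce the augmented matrix:
R1 ← R1 / (-4).
R2 ← R2 + 3·R1.
R3 ← R3 + 1·R1.
R2 ← R2 / (3/2).
R1 ← R1 + 3/2·R2.
R3 ← R3 + 13/2·R2.
R3 ← R3 / (-29).
R1 ← R1 + 6·R3.
R2 ← R2 + 4·R3.
Reading off the reduced rows gives u = -1/2, v = 3, w = 1.

u = -1/2, v = 3, w = 1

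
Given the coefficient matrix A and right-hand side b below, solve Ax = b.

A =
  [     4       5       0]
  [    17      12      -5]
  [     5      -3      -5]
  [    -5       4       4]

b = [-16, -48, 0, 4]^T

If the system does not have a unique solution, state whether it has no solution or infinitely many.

x_1 = -4, x_2 = 0, x_3 = -4

Row-reduce the augmented matrix:
R1 ← R1 / (4).
R2 ← R2 − 17·R1.
R3 ← R3 − 5·R1.
R4 ← R4 + 5·R1.
R2 ← R2 / (-37/4).
R1 ← R1 − 5/4·R2.
R3 ← R3 + 37/4·R2.
R4 ← R4 − 41/4·R2.
Swap R3 and R4.
R3 ← R3 / (-57/37).
R1 ← R1 + 25/37·R3.
R2 ← R2 − 20/37·R3.
R4 reduces to 0 = 0, so the extra equation is consistent.
Reading off the reduced rows gives x_1 = -4, x_2 = 0, x_3 = -4.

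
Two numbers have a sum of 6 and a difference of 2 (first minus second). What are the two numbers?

first number: 4, second number: 2

Let x = first number, y = second number.
  x + y = 6
  x - y = 2
Row-reduce the augmented matrix:
R2 ← R2 − 1·R1.
R2 ← R2 / (-2).
R1 ← R1 − 1·R2.
Reading off the reduced rows gives x = 4, y = 2.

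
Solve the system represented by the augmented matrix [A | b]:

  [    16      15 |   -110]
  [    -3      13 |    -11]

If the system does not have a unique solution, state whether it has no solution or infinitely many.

Row-reduce the augmented matrix:
R1 ← R1 / (16).
R2 ← R2 + 3·R1.
R2 ← R2 / (253/16).
R1 ← R1 − 15/16·R2.
Reading off the reduced rows gives x_1 = -5, x_2 = -2.

x_1 = -5, x_2 = -2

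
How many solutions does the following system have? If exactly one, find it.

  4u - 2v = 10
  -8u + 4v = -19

Row-reduce:
R1 ← R1 / (4).
R2 ← R2 + 8·R1.
Row 2 reduces to 0 = 1, a contradiction. The system is inconsistent.

no solution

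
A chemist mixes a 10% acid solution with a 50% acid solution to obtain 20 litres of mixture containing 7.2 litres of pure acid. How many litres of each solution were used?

litres of solution A: 7, litres of solution B: 13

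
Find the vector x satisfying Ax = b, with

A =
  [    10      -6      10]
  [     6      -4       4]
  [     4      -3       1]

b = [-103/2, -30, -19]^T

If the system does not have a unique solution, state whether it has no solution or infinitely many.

no solution

Row-reduce:
R1 ← R1 / (10).
R2 ← R2 − 6·R1.
R3 ← R3 − 4·R1.
R2 ← R2 / (-2/5).
R1 ← R1 + 3/5·R2.
R3 ← R3 + 3/5·R2.
Row 3 reduces to 0 = 1/4, a contradiction. The system is inconsistent.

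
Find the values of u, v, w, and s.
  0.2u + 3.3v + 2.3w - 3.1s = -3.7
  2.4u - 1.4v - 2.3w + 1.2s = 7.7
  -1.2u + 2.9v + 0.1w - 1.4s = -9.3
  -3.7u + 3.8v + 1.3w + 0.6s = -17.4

u = 3, v = -2, w = 1, s = 0

Row-reduce the augmented matrix:
R1 ← R1 / (1/5).
R2 ← R2 − 12/5·R1.
R3 ← R3 + 6/5·R1.
R4 ← R4 + 37/10·R1.
R2 ← R2 / (-41).
R1 ← R1 − 33/2·R2.
R3 ← R3 − 227/10·R2.
R4 ← R4 − 1297/20·R2.
R3 ← R3 / (-10883/4100).
R1 ← R1 + 437/820·R3.
R2 ← R2 − 299/410·R3.
R4 ← R4 + 28233/8200·R3.
R4 ← R4 / (512059/217660).
R1 ← R1 + 6517/21766·R4.
R2 ← R2 + 6424/10883·R4.
R3 ← R3 + 5168/10883·R4.
Reading off the reduced rows gives u = 3, v = -2, w = 1, s = 0.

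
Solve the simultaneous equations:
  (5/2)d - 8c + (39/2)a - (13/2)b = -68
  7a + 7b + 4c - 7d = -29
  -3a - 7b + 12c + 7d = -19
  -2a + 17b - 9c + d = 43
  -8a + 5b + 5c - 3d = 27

no solution

Row-reduce:
R1 ← R1 / (39/2).
R2 ← R2 − 7·R1.
R3 ← R3 + 3·R1.
R4 ← R4 + 2·R1.
R5 ← R5 + 8·R1.
R2 ← R2 / (28/3).
R1 ← R1 + 1/3·R2.
R3 ← R3 + 8·R2.
R4 ← R4 − 49/3·R2.
R5 ← R5 − 7/3·R2.
R3 ← R3 / (1516/91).
R1 ← R1 + 15/91·R3.
R2 ← R2 − 67/91·R3.
R4 ← R4 + 284/13·R3.
R4 ← R4 / (6020/379).
R1 ← R1 + 56/379·R4.
R2 ← R2 + 331/379·R4.
R3 ← R3 − 14/379·R4.
Row 5 reduces to 0 = 1/4, a contradiction. The system is inconsistent.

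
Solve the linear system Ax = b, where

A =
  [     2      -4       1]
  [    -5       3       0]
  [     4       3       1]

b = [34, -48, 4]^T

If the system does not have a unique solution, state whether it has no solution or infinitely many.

Row-reduce the augmented matrix:
R1 ← R1 / (2).
R2 ← R2 + 5·R1.
R3 ← R3 − 4·R1.
R2 ← R2 / (-7).
R1 ← R1 + 2·R2.
R3 ← R3 − 11·R2.
R3 ← R3 / (41/14).
R1 ← R1 + 3/14·R3.
R2 ← R2 + 5/14·R3.
Reading off the reduced rows gives x_1 = 6, x_2 = -6, x_3 = -2.

x_1 = 6, x_2 = -6, x_3 = -2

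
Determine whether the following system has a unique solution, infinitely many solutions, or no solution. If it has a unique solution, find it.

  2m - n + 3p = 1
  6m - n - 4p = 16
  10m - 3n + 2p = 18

infinitely many solutions

Row-reduce:
R1 ← R1 / (2).
R2 ← R2 − 6·R1.
R3 ← R3 − 10·R1.
R2 ← R2 / (2).
R1 ← R1 + 1/2·R2.
R3 ← R3 − 2·R2.
Rank is 2 with 3 unknowns, leaving p free.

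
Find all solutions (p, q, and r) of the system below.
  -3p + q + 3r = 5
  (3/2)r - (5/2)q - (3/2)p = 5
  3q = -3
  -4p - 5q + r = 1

no solution

Row-reduce:
R1 ← R1 / (-3).
R2 ← R2 + 3/2·R1.
R4 ← R4 + 4·R1.
R2 ← R2 / (-3).
R1 ← R1 + 1/3·R2.
R3 ← R3 − 3·R2.
R4 ← R4 + 19/3·R2.
Swap R3 and R4.
R3 ← R3 / (-3).
R1 ← R1 + 1·R3.
Row 4 reduces to 0 = -1/2, a contradiction. The system is inconsistent.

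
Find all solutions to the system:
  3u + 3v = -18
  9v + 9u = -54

Row-reduce:
R1 ← R1 / (3).
R2 ← R2 − 9·R1.
Rank is 1 with 2 unknowns, leaving v free.

infinitely many solutions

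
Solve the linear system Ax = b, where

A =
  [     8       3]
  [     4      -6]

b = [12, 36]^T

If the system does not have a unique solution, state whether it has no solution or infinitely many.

x_1 = 3, x_2 = -4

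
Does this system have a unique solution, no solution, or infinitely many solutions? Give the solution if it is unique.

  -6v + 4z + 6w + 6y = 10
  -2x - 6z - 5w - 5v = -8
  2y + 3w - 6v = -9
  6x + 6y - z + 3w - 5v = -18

Row-reduce:
Swap R1 and R2.
R1 ← R1 / (-2).
R4 ← R4 − 6·R1.
R2 ← R2 / (6).
R3 ← R3 − 2·R2.
R4 ← R4 − 6·R2.
R3 ← R3 / (-4/3).
R1 ← R1 − 3·R3.
R2 ← R2 − 2/3·R3.
R4 ← R4 + 23·R3.
R4 ← R4 / (-141/4).
R1 ← R1 − 19/4·R4.
R2 ← R2 − 3/2·R4.
R3 ← R3 + 3/4·R4.
Rank is 4 with 5 unknowns, leaving v free.

infinitely many solutions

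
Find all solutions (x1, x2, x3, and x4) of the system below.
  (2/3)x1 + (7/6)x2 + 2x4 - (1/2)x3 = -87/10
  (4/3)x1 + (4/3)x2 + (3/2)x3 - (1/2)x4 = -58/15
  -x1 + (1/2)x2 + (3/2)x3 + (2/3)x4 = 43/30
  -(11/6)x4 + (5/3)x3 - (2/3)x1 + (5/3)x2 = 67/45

x1 = -2, x2 = -3, x3 = 4/3, x4 = -8/5

Row-reduce the augmented matrix:
R1 ← R1 / (2/3).
R2 ← R2 − 4/3·R1.
R3 ← R3 + 1·R1.
R4 ← R4 + 2/3·R1.
R2 ← R2 / (-1).
R1 ← R1 − 7/4·R2.
R3 ← R3 − 9/4·R2.
R4 ← R4 − 17/6·R2.
R3 ← R3 / (51/8).
R1 ← R1 − 29/8·R3.
R2 ← R2 + 5/2·R3.
R4 ← R4 − 33/4·R3.
R4 ← R4 / (-431/102).
R1 ← R1 + 184/153·R4.
R2 ← R2 − 301/153·R4.
R3 ← R3 + 155/153·R4.
Reading off the reduced rows gives x1 = -2, x2 = -3, x3 = 4/3, x4 = -8/5.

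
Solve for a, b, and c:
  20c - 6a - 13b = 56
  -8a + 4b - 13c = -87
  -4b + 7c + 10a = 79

a = 5, b = -2, c = 3

Row-reduce the augmented matrix:
R1 ← R1 / (-6).
R2 ← R2 + 8·R1.
R3 ← R3 − 10·R1.
R2 ← R2 / (64/3).
R1 ← R1 − 13/6·R2.
R3 ← R3 + 77/3·R2.
R3 ← R3 / (-473/64).
R1 ← R1 − 89/128·R3.
R2 ← R2 + 119/64·R3.
Reading off the reduced rows gives a = 5, b = -2, c = 3.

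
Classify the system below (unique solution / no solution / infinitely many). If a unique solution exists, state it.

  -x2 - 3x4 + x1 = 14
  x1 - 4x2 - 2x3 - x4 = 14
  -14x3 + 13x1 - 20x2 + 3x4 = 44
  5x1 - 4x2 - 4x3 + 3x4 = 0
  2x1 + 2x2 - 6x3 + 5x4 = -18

no solution

Row-reduce:
R2 ← R2 − 1·R1.
R3 ← R3 − 13·R1.
R4 ← R4 − 5·R1.
R5 ← R5 − 2·R1.
R2 ← R2 / (-3).
R1 ← R1 + 1·R2.
R3 ← R3 + 7·R2.
R4 ← R4 − 1·R2.
R5 ← R5 − 4·R2.
R3 ← R3 / (-28/3).
R1 ← R1 − 2/3·R3.
R2 ← R2 − 2/3·R3.
R4 ← R4 + 14/3·R3.
R5 ← R5 + 26/3·R3.
Swap R4 and R5.
R4 ← R4 / (-21).
R1 ← R1 + 1·R4.
R2 ← R2 − 2·R4.
R3 ← R3 + 4·R4.
Row 5 reduces to 0 = -1, a contradiction. The system is inconsistent.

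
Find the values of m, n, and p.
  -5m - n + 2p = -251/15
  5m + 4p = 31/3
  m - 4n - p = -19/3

m = 13/5, n = 12/5, p = -2/3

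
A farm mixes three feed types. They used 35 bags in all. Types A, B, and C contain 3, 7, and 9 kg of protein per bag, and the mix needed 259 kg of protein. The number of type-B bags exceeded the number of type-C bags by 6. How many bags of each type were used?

type-A bags: 3, type-B bags: 19, type-C bags: 13

Let a = type-A bags, b = type-B bags, c = type-C bags.
  a + b + c = 35
  3a + 7b + 9c = 259
  b - c = 6
Row-reduce the augmented matrix:
R2 ← R2 − 3·R1.
R2 ← R2 / (4).
R1 ← R1 − 1·R2.
R3 ← R3 − 1·R2.
R3 ← R3 / (-5/2).
R1 ← R1 + 1/2·R3.
R2 ← R2 − 3/2·R3.
Reading off the reduced rows gives a = 3, b = 19, c = 13.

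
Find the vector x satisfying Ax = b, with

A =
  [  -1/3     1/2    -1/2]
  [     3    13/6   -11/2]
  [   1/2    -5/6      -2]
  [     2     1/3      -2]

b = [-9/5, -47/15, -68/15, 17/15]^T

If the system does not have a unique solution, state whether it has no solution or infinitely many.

x_1 = 3, x_2 = 1, x_3 = 13/5

Row-reduce the augmented matrix:
R1 ← R1 / (-1/3).
R2 ← R2 − 3·R1.
R3 ← R3 − 1/2·R1.
R4 ← R4 − 2·R1.
R2 ← R2 / (20/3).
R1 ← R1 + 3/2·R2.
R3 ← R3 + 1/12·R2.
R4 ← R4 − 10/3·R2.
R3 ← R3 / (-23/8).
R1 ← R1 + 3/4·R3.
R2 ← R2 + 3/2·R3.
R4 reduces to 0 = 0, so the extra equation is consistent.
Reading off the reduced rows gives x_1 = 3, x_2 = 1, x_3 = 13/5.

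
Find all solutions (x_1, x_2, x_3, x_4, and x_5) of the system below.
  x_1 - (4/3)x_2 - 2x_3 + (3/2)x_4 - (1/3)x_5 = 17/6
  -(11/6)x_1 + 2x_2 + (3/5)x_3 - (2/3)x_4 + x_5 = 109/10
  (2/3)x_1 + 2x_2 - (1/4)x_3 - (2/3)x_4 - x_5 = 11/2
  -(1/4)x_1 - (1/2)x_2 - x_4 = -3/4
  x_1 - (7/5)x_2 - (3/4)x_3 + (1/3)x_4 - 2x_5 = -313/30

Row-reduce the augmented matrix:
R2 ← R2 + 11/6·R1.
R3 ← R3 − 2/3·R1.
R4 ← R4 + 1/4·R1.
R5 ← R5 − 1·R1.
R2 ← R2 / (-4/9).
R1 ← R1 + 4/3·R2.
R3 ← R3 − 26/9·R2.
R4 ← R4 + 5/6·R2.
R5 ← R5 + 1/15·R2.
R3 ← R3 / (-377/20).
R1 ← R1 − 36/5·R3.
R2 ← R2 − 69/10·R3.
R4 ← R4 − 21/4·R3.
R5 ← R5 − 171/100·R3.
R4 ← R4 / (-14765/12064).
R1 ← R1 + 323/1508·R4.
R2 ← R2 + 2055/6032·R4.
R3 ← R3 + 475/754·R4.
R5 ← R5 + 7273/18096·R4.
R5 ← R5 / (-64648/44295).
R1 ← R1 + 11438/14765·R5.
R2 ← R2 + 425/2953·R5.
R3 ← R3 − 220/2953·R5.
R4 ← R4 − 3922/14765·R5.
Reading off the reduced rows gives x_1 = -1, x_2 = 4, x_3 = -6, x_4 = -1, x_5 = 4.

x_1 = -1, x_2 = 4, x_3 = -6, x_4 = -1, x_5 = 4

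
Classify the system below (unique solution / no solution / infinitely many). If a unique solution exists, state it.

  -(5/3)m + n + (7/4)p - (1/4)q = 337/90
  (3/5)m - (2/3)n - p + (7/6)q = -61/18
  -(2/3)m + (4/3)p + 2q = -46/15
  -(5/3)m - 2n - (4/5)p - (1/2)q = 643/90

m = -8/3, n = -2/3, p = -1/3, q = -11/5

Row-reduce the augmented matrix:
R1 ← R1 / (-5/3).
R2 ← R2 − 3/5·R1.
R3 ← R3 + 2/3·R1.
R4 ← R4 + 5/3·R1.
R2 ← R2 / (-23/75).
R1 ← R1 + 3/5·R2.
R3 ← R3 + 2/5·R2.
R4 ← R4 + 3·R2.
R3 ← R3 / (77/69).
R1 ← R1 + 15/46·R3.
R2 ← R2 − 111/92·R3.
R4 ← R4 − 123/115·R3.
R4 ← R4 / (-4408/385).
R1 ← R1 + 135/77·R4.
R2 ← R2 + 1313/308·R4.
R3 ← R3 − 48/77·R4.
Reading off the reduced rows gives m = -8/3, n = -2/3, p = -1/3, q = -11/5.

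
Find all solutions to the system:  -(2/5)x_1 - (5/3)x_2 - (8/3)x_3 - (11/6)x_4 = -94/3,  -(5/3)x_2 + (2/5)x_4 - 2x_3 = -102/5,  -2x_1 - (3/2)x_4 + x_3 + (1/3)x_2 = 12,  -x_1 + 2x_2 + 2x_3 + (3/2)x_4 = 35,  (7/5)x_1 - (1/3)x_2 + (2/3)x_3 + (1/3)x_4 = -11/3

Row-reduce the augmented matrix:
R1 ← R1 / (-2/5).
R3 ← R3 + 2·R1.
R4 ← R4 + 1·R1.
R5 ← R5 − 7/5·R1.
R2 ← R2 / (-5/3).
R1 ← R1 − 25/6·R2.
R3 ← R3 − 26/3·R2.
R4 ← R4 − 37/6·R2.
R5 ← R5 + 37/6·R2.
R3 ← R3 / (59/15).
R1 ← R1 − 5/3·R3.
R2 ← R2 − 6/5·R3.
R4 ← R4 − 19/15·R3.
R5 ← R5 + 19/15·R3.
R4 ← R4 / (5221/1180).
R1 ← R1 − 343/236·R4.
R2 ← R2 + 948/295·R4.
R3 ← R3 − 731/295·R4.
R5 ← R5 + 5221/1180·R4.
R5 reduces to 0 = 0, so the extra equation is consistent.
Reading off the reduced rows gives x_1 = -5, x_2 = 6, x_3 = 6, x_4 = 4.

x_1 = -5, x_2 = 6, x_3 = 6, x_4 = 4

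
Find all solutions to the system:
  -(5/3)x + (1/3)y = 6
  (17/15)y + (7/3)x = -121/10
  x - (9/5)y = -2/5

no solution

Row-reduce:
R1 ← R1 / (-5/3).
R2 ← R2 − 7/3·R1.
R3 ← R3 − 1·R1.
R2 ← R2 / (8/5).
R1 ← R1 + 1/5·R2.
R3 ← R3 + 8/5·R2.
Row 3 reduces to 0 = -1/2, a contradiction. The system is inconsistent.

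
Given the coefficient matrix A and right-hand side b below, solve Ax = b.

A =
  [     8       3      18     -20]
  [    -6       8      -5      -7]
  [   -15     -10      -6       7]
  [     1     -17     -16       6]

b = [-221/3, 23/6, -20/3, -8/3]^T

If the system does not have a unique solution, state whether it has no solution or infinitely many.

x_1 = 2/3, x_2 = 8/3, x_3 = -3/2, x_4 = 3

Row-reduce the augmented matrix:
R1 ← R1 / (8).
R2 ← R2 + 6·R1.
R3 ← R3 + 15·R1.
R4 ← R4 − 1·R1.
R2 ← R2 / (41/4).
R1 ← R1 − 3/8·R2.
R3 ← R3 + 35/8·R2.
R4 ← R4 + 139/8·R2.
R3 ← R3 / (2573/82).
R1 ← R1 − 159/82·R3.
R2 ← R2 − 34/41·R3.
R4 ← R4 + 315/82·R3.
R4 ← R4 / (-86649/2573).
R1 ← R1 − 1981/2573·R4.
R2 ← R2 + 2810/2573·R4.
R3 ← R3 + 3271/2573·R4.
Reading off the reduced rows gives x_1 = 2/3, x_2 = 8/3, x_3 = -3/2, x_4 = 3.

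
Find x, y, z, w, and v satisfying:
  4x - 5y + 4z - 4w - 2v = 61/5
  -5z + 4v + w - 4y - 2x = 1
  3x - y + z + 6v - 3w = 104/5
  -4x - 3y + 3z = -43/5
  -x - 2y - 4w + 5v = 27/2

Row-reduce the augmented matrix:
R1 ← R1 / (4).
R2 ← R2 + 2·R1.
R3 ← R3 − 3·R1.
R4 ← R4 + 4·R1.
R5 ← R5 + 1·R1.
R2 ← R2 / (-13/2).
R1 ← R1 + 5/4·R2.
R3 ← R3 − 11/4·R2.
R4 ← R4 + 8·R2.
R5 ← R5 + 13/4·R2.
R3 ← R3 / (-85/26).
R1 ← R1 − 41/26·R3.
R2 ← R2 − 6/13·R3.
R4 ← R4 − 139/13·R3.
R5 ← R5 − 5/2·R3.
R4 ← R4 / (-353/85).
R1 ← R1 + 86/85·R4.
R2 ← R2 − 8/85·R4.
R3 ← R3 − 11/85·R4.
R5 ← R5 + 82/17·R4.
R5 ← R5 / (-5999/353).
R1 ← R1 + 864/353·R5.
R2 ← R2 − 458/353·R5.
R3 ← R3 + 694/353·R5.
R4 ← R4 + 1954/353·R5.
Reading off the reduced rows gives x = 2, y = 0, z = -1/5, w = -2, v = 3/2.

x = 2, y = 0, z = -1/5, w = -2, v = 3/2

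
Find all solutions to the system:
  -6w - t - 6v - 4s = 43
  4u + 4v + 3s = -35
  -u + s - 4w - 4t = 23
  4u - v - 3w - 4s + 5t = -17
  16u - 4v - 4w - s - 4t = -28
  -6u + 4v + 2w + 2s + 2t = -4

no solution

Row-reduce:
Swap R1 and R2.
R1 ← R1 / (4).
R3 ← R3 + 1·R1.
R4 ← R4 − 4·R1.
R5 ← R5 − 16·R1.
R6 ← R6 + 6·R1.
R2 ← R2 / (-6).
R1 ← R1 − 1·R2.
R3 ← R3 − 1·R2.
R4 ← R4 + 5·R2.
R5 ← R5 + 20·R2.
R6 ← R6 − 10·R2.
R3 ← R3 / (-5).
R1 ← R1 + 1·R3.
R2 ← R2 − 1·R3.
R4 ← R4 − 2·R3.
R5 ← R5 − 16·R3.
R6 ← R6 + 8·R3.
R4 ← R4 / (-97/30).
R1 ← R1 + 2/15·R4.
R2 ← R2 − 53/60·R4.
R3 ← R3 + 13/60·R4.
R5 ← R5 − 19/5·R4.
R6 ← R6 + 19/10·R4.
R5 ← R5 / (-883/97).
R1 ← R1 − 48/97·R5.
R2 ← R2 − 183/388·R5.
R3 ← R3 − 215/388·R5.
R4 ← R4 + 125/97·R5.
R6 ← R6 − 883/194·R5.
Row 6 reduces to 0 = -1/2, a contradiction. The system is inconsistent.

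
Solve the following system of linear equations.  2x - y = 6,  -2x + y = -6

infinitely many solutions

Row-reduce:
R1 ← R1 / (2).
R2 ← R2 + 2·R1.
Rank is 1 with 2 unknowns, leaving y free.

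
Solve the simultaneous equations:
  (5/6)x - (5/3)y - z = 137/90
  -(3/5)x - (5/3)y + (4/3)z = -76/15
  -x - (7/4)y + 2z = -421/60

x = 5/3, y = 1, z = -9/5

Row-reduce the augmented matrix:
R1 ← R1 / (5/6).
R2 ← R2 + 3/5·R1.
R3 ← R3 + 1·R1.
R2 ← R2 / (-43/15).
R1 ← R1 + 2·R2.
R3 ← R3 + 15/4·R2.
R3 ← R3 / (-1/430).
R1 ← R1 + 70/43·R3.
R2 ← R2 + 46/215·R3.
Reading off the reduced rows gives x = 5/3, y = 1, z = -9/5.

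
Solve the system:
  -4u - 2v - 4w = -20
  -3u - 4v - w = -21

infinitely many solutions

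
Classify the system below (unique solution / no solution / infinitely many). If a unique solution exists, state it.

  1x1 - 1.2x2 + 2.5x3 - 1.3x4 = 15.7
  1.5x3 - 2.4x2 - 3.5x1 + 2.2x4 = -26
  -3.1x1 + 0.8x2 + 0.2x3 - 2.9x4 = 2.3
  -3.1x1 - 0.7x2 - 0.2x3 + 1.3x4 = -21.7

x1 = 4, x2 = 6, x3 = 6, x4 = -3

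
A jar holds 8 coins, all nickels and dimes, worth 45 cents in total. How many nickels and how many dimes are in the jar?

nickels: 7, dimes: 1

Let n = nickels, d = dimes.
  n + d = 8
  5n + 10d = 45
From equation 1: n = 8 − d.
Substitute into equation 2 and solve: d = 1.
Then n = 7.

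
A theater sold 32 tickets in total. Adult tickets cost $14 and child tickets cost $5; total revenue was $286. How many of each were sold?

adult tickets: 14, child tickets: 18

Let a = adult tickets, c = child tickets.
  a + c = 32
  14a + 5c = 286
Row-reduce the augmented matrix:
R2 ← R2 − 14·R1.
R2 ← R2 / (-9).
R1 ← R1 − 1·R2.
Reading off the reduced rows gives a = 14, c = 18.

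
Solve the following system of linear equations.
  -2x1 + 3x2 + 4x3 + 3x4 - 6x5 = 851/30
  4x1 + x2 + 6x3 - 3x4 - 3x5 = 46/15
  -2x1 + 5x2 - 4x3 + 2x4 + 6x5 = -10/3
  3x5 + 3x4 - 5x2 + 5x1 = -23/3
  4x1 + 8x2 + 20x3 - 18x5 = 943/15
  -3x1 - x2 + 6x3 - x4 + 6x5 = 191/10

Row-reduce the augmented matrix:
R1 ← R1 / (-2).
R2 ← R2 − 4·R1.
R3 ← R3 + 2·R1.
R4 ← R4 − 5·R1.
R5 ← R5 − 4·R1.
R6 ← R6 + 3·R1.
R2 ← R2 / (7).
R1 ← R1 + 3/2·R2.
R3 ← R3 − 2·R2.
R4 ← R4 − 5/2·R2.
R5 ← R5 − 14·R2.
R6 ← R6 + 11/2·R2.
R3 ← R3 / (-12).
R1 ← R1 − 1·R3.
R2 ← R2 − 2·R3.
R4 ← R4 − 5·R3.
R6 ← R6 − 11·R3.
R4 ← R4 / (727/84).
R1 ← R1 + 85/84·R4.
R2 ← R2 − 5/42·R4.
R3 ← R3 − 13/84·R4.
R6 ← R6 + 407/84·R4.
Swap R5 and R6.
R5 ← R5 / (13248/727).
R1 ← R1 − 843/727·R5.
R2 ← R2 − 414/727·R5.
R3 ← R3 + 1977/1454·R5.
R4 ← R4 − 12/727·R5.
R6 reduces to 0 = 0, so the extra equation is consistent.
Reading off the reduced rows gives x1 = -7/3, x2 = 2/5, x3 = 3, x4 = 5/2, x5 = -1/2.

x1 = -7/3, x2 = 2/5, x3 = 3, x4 = 5/2, x5 = -1/2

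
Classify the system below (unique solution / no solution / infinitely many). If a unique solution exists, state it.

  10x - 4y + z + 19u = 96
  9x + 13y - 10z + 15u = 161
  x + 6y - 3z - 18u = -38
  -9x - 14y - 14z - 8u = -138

Row-reduce the augmented matrix:
R1 ← R1 / (10).
R2 ← R2 − 9·R1.
R3 ← R3 − 1·R1.
R4 ← R4 + 9·R1.
R2 ← R2 / (83/5).
R1 ← R1 + 2/5·R2.
R3 ← R3 − 32/5·R2.
R4 ← R4 + 88/5·R2.
R3 ← R3 / (183/166).
R1 ← R1 + 27/166·R3.
R2 ← R2 + 109/166·R3.
R4 ← R4 + 4093/166·R3.
R4 ← R4 / (-76879/183).
R1 ← R1 + 59/61·R4.
R2 ← R2 + 2104/183·R4.
R3 ← R3 + 3169/183·R4.
Reading off the reduced rows gives x = 4, y = 5, z = 0, u = 4.

x = 4, y = 5, z = 0, u = 4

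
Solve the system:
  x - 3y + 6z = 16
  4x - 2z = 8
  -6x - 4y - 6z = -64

Row-reduce the augmented matrix:
R2 ← R2 − 4·R1.
R3 ← R3 + 6·R1.
R2 ← R2 / (12).
R1 ← R1 + 3·R2.
R3 ← R3 + 22·R2.
R3 ← R3 / (-53/3).
R1 ← R1 + 1/2·R3.
R2 ← R2 + 13/6·R3.
Reading off the reduced rows gives x = 4, y = 4, z = 4.

x = 4, y = 4, z = 4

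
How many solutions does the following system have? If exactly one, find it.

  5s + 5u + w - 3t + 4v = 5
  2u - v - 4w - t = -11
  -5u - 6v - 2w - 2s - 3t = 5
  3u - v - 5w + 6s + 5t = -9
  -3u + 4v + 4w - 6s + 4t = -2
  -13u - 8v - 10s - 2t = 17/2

no solution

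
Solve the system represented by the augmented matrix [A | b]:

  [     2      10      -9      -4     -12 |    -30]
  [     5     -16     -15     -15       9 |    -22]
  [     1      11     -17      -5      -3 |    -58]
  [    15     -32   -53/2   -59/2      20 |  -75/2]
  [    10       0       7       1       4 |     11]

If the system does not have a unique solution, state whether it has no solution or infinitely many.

no solution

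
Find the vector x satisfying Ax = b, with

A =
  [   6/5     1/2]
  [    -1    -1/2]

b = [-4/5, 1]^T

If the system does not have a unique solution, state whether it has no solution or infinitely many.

Row-reduce the augmented matrix:
R1 ← R1 / (6/5).
R2 ← R2 + 1·R1.
R2 ← R2 / (-1/12).
R1 ← R1 − 5/12·R2.
Reading off the reduced rows gives x_1 = 1, x_2 = -4.

x_1 = 1, x_2 = -4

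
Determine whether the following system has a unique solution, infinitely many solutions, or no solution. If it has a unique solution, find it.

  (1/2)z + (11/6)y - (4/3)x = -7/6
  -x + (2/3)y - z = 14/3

Row-reduce:
R1 ← R1 / (-4/3).
R2 ← R2 + 1·R1.
R2 ← R2 / (-17/24).
R1 ← R1 + 11/8·R2.
Rank is 2 with 3 unknowns, leaving z free.

infinitely many solutions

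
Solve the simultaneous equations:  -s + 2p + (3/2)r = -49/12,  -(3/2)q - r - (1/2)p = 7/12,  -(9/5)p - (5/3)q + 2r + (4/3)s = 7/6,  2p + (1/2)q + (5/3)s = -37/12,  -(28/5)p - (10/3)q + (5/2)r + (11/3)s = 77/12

p = -5/3, q = 1/2, r = -1/2, s = 0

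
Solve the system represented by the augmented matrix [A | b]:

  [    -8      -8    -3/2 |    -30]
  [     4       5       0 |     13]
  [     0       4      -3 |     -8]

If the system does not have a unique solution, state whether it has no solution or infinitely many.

Row-reduce:
R1 ← R1 / (-8).
R2 ← R2 − 4·R1.
R1 ← R1 − 1·R2.
R3 ← R3 − 4·R2.
Rank is 2 with 3 unknowns, leaving x_3 free.

infinitely many solutions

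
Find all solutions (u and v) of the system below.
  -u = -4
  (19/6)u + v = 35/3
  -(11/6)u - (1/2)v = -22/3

Row-reduce:
R1 ← R1 / (-1).
R2 ← R2 − 19/6·R1.
R3 ← R3 + 11/6·R1.
R3 ← R3 + 1/2·R2.
Row 3 reduces to 0 = -1/2, a contradiction. The system is inconsistent.

no solution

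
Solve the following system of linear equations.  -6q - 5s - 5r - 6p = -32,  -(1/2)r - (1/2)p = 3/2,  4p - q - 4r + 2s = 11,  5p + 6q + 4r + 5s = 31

Row-reduce:
R1 ← R1 / (-6).
R2 ← R2 + 1/2·R1.
R3 ← R3 − 4·R1.
R4 ← R4 − 5·R1.
R2 ← R2 / (1/2).
R1 ← R1 − 1·R2.
R3 ← R3 + 5·R2.
R4 ← R4 − 1·R2.
R3 ← R3 / (-49/6).
R1 ← R1 − 1·R3.
R2 ← R2 + 1/6·R3.
Row 4 reduces to 0 = -4, a contradiction. The system is inconsistent.

no solution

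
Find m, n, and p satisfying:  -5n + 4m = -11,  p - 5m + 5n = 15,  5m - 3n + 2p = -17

Row-reduce the augmented matrix:
R1 ← R1 / (4).
R2 ← R2 + 5·R1.
R3 ← R3 − 5·R1.
R2 ← R2 / (-5/4).
R1 ← R1 + 5/4·R2.
R3 ← R3 − 13/4·R2.
R3 ← R3 / (23/5).
R1 ← R1 + 1·R3.
R2 ← R2 + 4/5·R3.
Reading off the reduced rows gives m = -4, n = -1, p = 0.

m = -4, n = -1, p = 0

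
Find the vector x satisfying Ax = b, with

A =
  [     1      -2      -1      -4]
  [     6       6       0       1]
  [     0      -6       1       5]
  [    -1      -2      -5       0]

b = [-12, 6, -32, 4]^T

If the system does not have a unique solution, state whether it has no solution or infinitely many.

Row-reduce the augmented matrix:
R2 ← R2 − 6·R1.
R4 ← R4 + 1·R1.
R2 ← R2 / (18).
R1 ← R1 + 2·R2.
R3 ← R3 + 6·R2.
R4 ← R4 + 4·R2.
R3 ← R3 / (3).
R1 ← R1 + 1/3·R3.
R2 ← R2 − 1/3·R3.
R4 ← R4 + 14/3·R3.
R4 ← R4 / (602/27).
R1 ← R1 − 7/27·R4.
R2 ← R2 + 5/54·R4.
R3 ← R3 − 40/9·R4.
Reading off the reduced rows gives x_1 = -4, x_2 = 5, x_3 = -2, x_4 = 0.

x_1 = -4, x_2 = 5, x_3 = -2, x_4 = 0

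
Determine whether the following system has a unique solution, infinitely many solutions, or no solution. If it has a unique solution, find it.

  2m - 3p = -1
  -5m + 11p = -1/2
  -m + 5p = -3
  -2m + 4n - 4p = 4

no solution

Row-reduce:
R1 ← R1 / (2).
R2 ← R2 + 5·R1.
R3 ← R3 + 1·R1.
R4 ← R4 + 2·R1.
Swap R2 and R4.
R2 ← R2 / (4).
R3 ← R3 / (7/2).
R1 ← R1 + 3/2·R3.
R2 ← R2 + 7/4·R3.
R4 ← R4 − 7/2·R3.
Row 4 reduces to 0 = 1/2, a contradiction. The system is inconsistent.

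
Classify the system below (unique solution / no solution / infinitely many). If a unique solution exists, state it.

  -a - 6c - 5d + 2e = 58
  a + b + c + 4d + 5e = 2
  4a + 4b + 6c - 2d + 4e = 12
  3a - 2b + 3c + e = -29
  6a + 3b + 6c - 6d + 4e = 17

a = -5, b = 5, c = -3, d = -5, e = 5

Row-reduce the augmented matrix:
R1 ← R1 / (-1).
R2 ← R2 − 1·R1.
R3 ← R3 − 4·R1.
R4 ← R4 − 3·R1.
R5 ← R5 − 6·R1.
R3 ← R3 − 4·R2.
R4 ← R4 + 2·R2.
R5 ← R5 − 3·R2.
R3 ← R3 / (2).
R1 ← R1 − 6·R3.
R2 ← R2 + 5·R3.
R4 ← R4 + 25·R3.
R5 ← R5 + 15·R3.
R4 ← R4 / (-242).
R1 ← R1 − 59·R4.
R2 ← R2 + 46·R4.
R3 ← R3 + 9·R4.
R5 ← R5 + 168·R4.
R5 ← R5 / (-89/121).
R1 ← R1 − 571/242·R5.
R2 ← R2 − 124/121·R5.
R3 ← R3 + 325/242·R5.
R4 ← R4 − 179/242·R5.
Reading off the reduced rows gives a = -5, b = 5, c = -3, d = -5, e = 5.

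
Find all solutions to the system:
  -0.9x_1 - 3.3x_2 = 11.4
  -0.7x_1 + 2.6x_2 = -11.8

x_1 = 2, x_2 = -4

Row-reduce the augmented matrix:
R1 ← R1 / (-9/10).
R2 ← R2 + 7/10·R1.
R2 ← R2 / (31/6).
R1 ← R1 − 11/3·R2.
Reading off the reduced rows gives x_1 = 2, x_2 = -4.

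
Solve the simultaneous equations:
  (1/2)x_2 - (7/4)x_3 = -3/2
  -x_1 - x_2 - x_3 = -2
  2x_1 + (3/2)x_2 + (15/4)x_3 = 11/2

infinitely many solutions

Row-reduce:
Swap R1 and R2.
R1 ← R1 / (-1).
R3 ← R3 − 2·R1.
R2 ← R2 / (1/2).
R1 ← R1 − 1·R2.
R3 ← R3 + 1/2·R2.
Rank is 2 with 3 unknowns, leaving x_3 free.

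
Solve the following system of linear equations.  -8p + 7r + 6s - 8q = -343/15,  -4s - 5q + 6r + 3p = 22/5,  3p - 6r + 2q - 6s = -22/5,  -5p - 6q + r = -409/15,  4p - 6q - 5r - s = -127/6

Row-reduce the augmented matrix:
R1 ← R1 / (-8).
R2 ← R2 − 3·R1.
R3 ← R3 − 3·R1.
R4 ← R4 + 5·R1.
R5 ← R5 − 4·R1.
R2 ← R2 / (-8).
R1 ← R1 − 1·R2.
R3 ← R3 + 1·R2.
R4 ← R4 + 1·R2.
R5 ← R5 + 10·R2.
R3 ← R3 / (-285/64).
R1 ← R1 − 13/64·R3.
R2 ← R2 + 69/64·R3.
R4 ← R4 + 285/64·R3.
R5 ← R5 + 393/32·R3.
Swap R4 and R5.
R4 ← R4 / (1323/95).
R1 ← R1 + 322/285·R4.
R2 ← R2 − 102/95·R4.
R3 ← R3 − 226/285·R4.
R5 reduces to 0 = 0, so the extra equation is consistent.
Reading off the reduced rows gives p = 7/3, q = 3, r = 12/5, s = 1/2.

p = 7/3, q = 3, r = 12/5, s = 1/2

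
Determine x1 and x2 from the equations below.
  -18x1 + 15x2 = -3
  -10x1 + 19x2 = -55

Row-reduce the augmented matrix:
R1 ← R1 / (-18).
R2 ← R2 + 10·R1.
R2 ← R2 / (32/3).
R1 ← R1 + 5/6·R2.
Reading off the reduced rows gives x1 = -4, x2 = -5.

x1 = -4, x2 = -5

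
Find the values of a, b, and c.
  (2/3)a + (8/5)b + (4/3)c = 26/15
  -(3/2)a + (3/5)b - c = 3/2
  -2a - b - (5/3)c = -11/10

a = 4/5, b = 2, c = -3/2

Row-reduce the augmented matrix:
R1 ← R1 / (2/3).
R2 ← R2 + 3/2·R1.
R3 ← R3 + 2·R1.
R2 ← R2 / (21/5).
R1 ← R1 − 12/5·R2.
R3 ← R3 − 19/5·R2.
R3 ← R3 / (11/21).
R1 ← R1 − 6/7·R3.
R2 ← R2 − 10/21·R3.
Reading off the reduced rows gives a = 4/5, b = 2, c = -3/2.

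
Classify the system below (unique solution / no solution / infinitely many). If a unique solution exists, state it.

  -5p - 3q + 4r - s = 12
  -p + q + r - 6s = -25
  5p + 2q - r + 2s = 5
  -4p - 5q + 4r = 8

Row-reduce the augmented matrix:
R1 ← R1 / (-5).
R2 ← R2 + 1·R1.
R3 ← R3 − 5·R1.
R4 ← R4 + 4·R1.
R2 ← R2 / (8/5).
R1 ← R1 − 3/5·R2.
R3 ← R3 + 1·R2.
R4 ← R4 + 13/5·R2.
R3 ← R3 / (25/8).
R1 ← R1 + 7/8·R3.
R2 ← R2 − 1/8·R3.
R4 ← R4 − 9/8·R3.
R4 ← R4 / (-192/25).
R1 ← R1 − 41/25·R4.
R2 ← R2 + 88/25·R4.
R3 ← R3 + 21/25·R4.
Reading off the reduced rows gives p = -2, q = 4, r = 5, s = 6.

p = -2, q = 4, r = 5, s = 6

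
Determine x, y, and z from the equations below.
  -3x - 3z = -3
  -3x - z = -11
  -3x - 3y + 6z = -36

x = 5, y = -1, z = -4

Row-reduce the augmented matrix:
R1 ← R1 / (-3).
R2 ← R2 + 3·R1.
R3 ← R3 + 3·R1.
Swap R2 and R3.
R2 ← R2 / (-3).
R3 ← R3 / (2).
R1 ← R1 − 1·R3.
R2 ← R2 + 3·R3.
Reading off the reduced rows gives x = 5, y = -1, z = -4.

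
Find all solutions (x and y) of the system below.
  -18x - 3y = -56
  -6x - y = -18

Row-reduce:
R1 ← R1 / (-18).
R2 ← R2 + 6·R1.
Row 2 reduces to 0 = 2/3, a contradiction. The system is inconsistent.

no solution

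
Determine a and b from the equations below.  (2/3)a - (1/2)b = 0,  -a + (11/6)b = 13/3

Row-reduce the augmented matrix:
R1 ← R1 / (2/3).
R2 ← R2 + 1·R1.
R2 ← R2 / (13/12).
R1 ← R1 + 3/4·R2.
Reading off the reduced rows gives a = 3, b = 4.

a = 3, b = 4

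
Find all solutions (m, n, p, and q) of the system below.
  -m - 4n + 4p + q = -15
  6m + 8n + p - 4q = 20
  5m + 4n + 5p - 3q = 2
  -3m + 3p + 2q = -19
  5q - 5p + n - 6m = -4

Row-reduce:
R1 ← R1 / (-1).
R2 ← R2 − 6·R1.
R3 ← R3 − 5·R1.
R4 ← R4 + 3·R1.
R5 ← R5 + 6·R1.
R2 ← R2 / (-16).
R1 ← R1 − 4·R2.
R3 ← R3 + 16·R2.
R4 ← R4 − 12·R2.
R5 ← R5 − 25·R2.
Swap R3 and R4.
R3 ← R3 / (39/4).
R1 ← R1 − 9/4·R3.
R2 ← R2 + 25/16·R3.
R5 ← R5 − 161/16·R3.
Swap R4 and R5.
R4 ← R4 / (251/156).
R1 ← R1 + 8/13·R4.
R2 ← R2 + 7/156·R4.
R3 ← R3 − 2/39·R4.
Row 5 reduces to 0 = -3, a contradiction. The system is inconsistent.

no solution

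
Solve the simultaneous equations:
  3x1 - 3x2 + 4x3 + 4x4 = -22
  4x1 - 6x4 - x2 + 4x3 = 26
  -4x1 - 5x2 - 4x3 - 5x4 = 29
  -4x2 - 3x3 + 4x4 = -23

Row-reduce the augmented matrix:
R1 ← R1 / (3).
R2 ← R2 − 4·R1.
R3 ← R3 + 4·R1.
R2 ← R2 / (3).
R1 ← R1 + 1·R2.
R3 ← R3 + 9·R2.
R4 ← R4 + 4·R2.
R3 ← R3 / (-8/3).
R1 ← R1 − 8/9·R3.
R2 ← R2 + 4/9·R3.
R4 ← R4 + 43/9·R3.
R4 ← R4 / (1181/24).
R1 ← R1 + 41/3·R4.
R2 ← R2 − 11/6·R4.
R3 ← R3 − 101/8·R4.
Reading off the reduced rows gives x1 = -2, x2 = 0, x3 = 1, x4 = -5.

x1 = -2, x2 = 0, x3 = 1, x4 = -5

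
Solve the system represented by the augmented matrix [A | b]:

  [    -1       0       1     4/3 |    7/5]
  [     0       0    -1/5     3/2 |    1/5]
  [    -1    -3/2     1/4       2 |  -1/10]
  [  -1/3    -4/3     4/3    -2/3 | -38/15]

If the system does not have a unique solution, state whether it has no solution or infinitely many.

x_1 = -12/5, x_2 = 3/2, x_3 = -1, x_4 = 0

Row-reduce the augmented matrix:
R1 ← R1 / (-1).
R3 ← R3 + 1·R1.
R4 ← R4 + 1/3·R1.
Swap R2 and R3.
R2 ← R2 / (-3/2).
R4 ← R4 + 4/3·R2.
R3 ← R3 / (-1/5).
R1 ← R1 + 1·R3.
R2 ← R2 − 1/2·R3.
R4 ← R4 − 5/3·R3.
R4 ← R4 / (583/54).
R1 ← R1 + 53/6·R4.
R2 ← R2 − 119/36·R4.
R3 ← R3 + 15/2·R4.
Reading off the reduced rows gives x_1 = -12/5, x_2 = 3/2, x_3 = -1, x_4 = 0.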